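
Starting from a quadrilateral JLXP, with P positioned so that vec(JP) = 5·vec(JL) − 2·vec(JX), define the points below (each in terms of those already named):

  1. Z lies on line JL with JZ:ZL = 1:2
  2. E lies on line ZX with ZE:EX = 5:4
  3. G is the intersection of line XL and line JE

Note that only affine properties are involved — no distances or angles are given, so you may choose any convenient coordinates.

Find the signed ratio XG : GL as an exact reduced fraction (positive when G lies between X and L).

Work in coordinates with J = (0, 0), L = (1, 0), X = (0, 1), P = (5, -2).
1. Z lies on line JL with JZ:ZL = 1:2 ⇒ Z = (1/3, 0)
2. E lies on line ZX with ZE:EX = 5:4 ⇒ E = (4/27, 5/9)
3. G is the intersection of line XL and line JE ⇒ G = (4/19, 15/19)
G = X + t·(L−X) with t = 4/19, so XG:GL = t:(1−t) = 4/19:15/19

XG:GL = 4/15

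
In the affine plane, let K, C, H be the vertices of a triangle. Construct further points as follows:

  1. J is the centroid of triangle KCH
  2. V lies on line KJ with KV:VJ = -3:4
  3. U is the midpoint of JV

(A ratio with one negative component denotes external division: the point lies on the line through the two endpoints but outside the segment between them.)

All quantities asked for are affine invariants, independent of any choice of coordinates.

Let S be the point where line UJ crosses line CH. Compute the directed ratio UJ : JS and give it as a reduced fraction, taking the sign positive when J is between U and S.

UJ:JS = 4

Work in coordinates with K = (0, 0), C = (1, 0), H = (0, 1).
1. J is the centroid of triangle KCH ⇒ J = (1/3, 1/3)
2. V lies on line KJ with KV:VJ = -3:4 ⇒ V = (-1, -1)
3. U is the midpoint of JV ⇒ U = (-1/3, -1/3)
line UJ meets CH at S = (1/2, 1/2)
J = U + t·(S−U) with t = 4/5, so UJ:JS = 4/5:1/5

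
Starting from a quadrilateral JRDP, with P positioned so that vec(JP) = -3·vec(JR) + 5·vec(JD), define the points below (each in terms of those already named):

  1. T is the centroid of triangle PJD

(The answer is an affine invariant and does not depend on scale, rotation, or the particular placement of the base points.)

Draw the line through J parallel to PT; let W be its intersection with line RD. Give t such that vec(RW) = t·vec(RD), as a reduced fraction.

t = 3

Assign J = (0, 0), R = (1, 0), D = (0, 1), P = (-3, 5) — the answer is frame-independent, so this choice is without loss of generality.
1. T is the centroid of triangle PJD ⇒ T = (-1, 2)
through J parallel to PT: direction (2, -3); meets RD at W = (-2, 3)
W = R + t·(D−R) with t = 3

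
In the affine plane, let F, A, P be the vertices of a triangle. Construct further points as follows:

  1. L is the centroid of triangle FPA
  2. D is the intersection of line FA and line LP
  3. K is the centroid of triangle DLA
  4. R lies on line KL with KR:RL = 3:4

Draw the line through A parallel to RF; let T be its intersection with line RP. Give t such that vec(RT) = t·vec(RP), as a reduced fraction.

Work in coordinates with F = (0, 0), A = (1, 0), P = (0, 1).
1. L is the centroid of triangle FPA ⇒ L = (1/3, 1/3)
2. D is the intersection of line FA and line LP ⇒ D = (1/2, 0)
3. K is the centroid of triangle DLA ⇒ K = (11/18, 1/9)
4. R lies on line KL with KR:RL = 3:4 ⇒ R = (31/63, 13/63)
through A parallel to RF: direction (-31/63, -13/63); meets RP at T = (44/63, -247/1953)
T = R + t·(P−R) with t = -13/31

t = -13/31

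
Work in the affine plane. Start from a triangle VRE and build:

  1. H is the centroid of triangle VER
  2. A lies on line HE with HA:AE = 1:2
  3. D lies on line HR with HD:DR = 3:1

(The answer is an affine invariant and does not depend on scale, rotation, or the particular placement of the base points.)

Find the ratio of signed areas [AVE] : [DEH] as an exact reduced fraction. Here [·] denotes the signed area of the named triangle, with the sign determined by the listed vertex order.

[AVE]:[DEH] = -8/9

Set V = (0, 0), R = (1, 0), E = (0, 1); any affine frame gives the same invariant.
1. H is the centroid of triangle VER ⇒ H = (1/3, 1/3)
2. A lies on line HE with HA:AE = 1:2 ⇒ A = (2/9, 5/9)
3. D lies on line HR with HD:DR = 3:1 ⇒ D = (5/6, 1/12)
2·[AVE] = -2/9, 2·[DEH] = 1/4
[AVE]:[DEH] = -2/9:1/4 = -8/9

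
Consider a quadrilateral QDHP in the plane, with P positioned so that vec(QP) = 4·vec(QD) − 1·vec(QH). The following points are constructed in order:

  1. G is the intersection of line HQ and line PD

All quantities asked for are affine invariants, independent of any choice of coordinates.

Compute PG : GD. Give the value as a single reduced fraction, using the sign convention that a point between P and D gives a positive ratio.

PG:GD = -4

Work in coordinates with Q = (0, 0), D = (1, 0), H = (0, 1), P = (4, -1).
1. G is the intersection of line HQ and line PD ⇒ G = (0, 1/3)
G = P + t·(D−P) with t = 4/3, so PG:GD = t:(1−t) = 4/3:-1/3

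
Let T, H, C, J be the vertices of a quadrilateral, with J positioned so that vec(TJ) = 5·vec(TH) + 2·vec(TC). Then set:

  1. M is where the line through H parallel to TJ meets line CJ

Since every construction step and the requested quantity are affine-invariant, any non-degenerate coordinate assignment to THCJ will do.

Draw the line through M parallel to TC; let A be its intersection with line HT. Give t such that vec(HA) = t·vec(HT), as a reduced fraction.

Choose coordinates T = (0, 0), H = (1, 0), C = (0, 1), J = (5, 2).
1. M is where the line through H parallel to TJ meets line CJ ⇒ M = (7, 12/5)
through M parallel to TC: direction (0, 1); meets HT at A = (7, 0)
A = H + t·(T−H) with t = -6

t = -6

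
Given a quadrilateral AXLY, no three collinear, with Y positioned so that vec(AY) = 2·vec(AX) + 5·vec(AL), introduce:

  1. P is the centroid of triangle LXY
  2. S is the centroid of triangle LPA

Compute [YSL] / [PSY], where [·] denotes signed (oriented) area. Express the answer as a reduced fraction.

[YSL]:[PSY] = 4/3

Set A = (0, 0), X = (1, 0), L = (0, 1), Y = (2, 5); any affine frame gives the same invariant.
1. P is the centroid of triangle LXY ⇒ P = (1, 2)
2. S is the centroid of triangle LPA ⇒ S = (1/3, 1)
2·[YSL] = -4/3, 2·[PSY] = -1
[YSL]:[PSY] = -4/3:-1 = 4/3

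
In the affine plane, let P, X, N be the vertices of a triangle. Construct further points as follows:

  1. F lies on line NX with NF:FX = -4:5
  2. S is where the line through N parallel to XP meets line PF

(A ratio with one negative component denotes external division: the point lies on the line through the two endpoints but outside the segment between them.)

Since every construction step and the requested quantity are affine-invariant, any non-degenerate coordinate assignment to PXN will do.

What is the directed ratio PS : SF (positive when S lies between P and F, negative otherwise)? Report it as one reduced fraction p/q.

Work in coordinates with P = (0, 0), X = (1, 0), N = (0, 1).
1. F lies on line NX with NF:FX = -4:5 ⇒ F = (-4, 5)
2. S is where the line through N parallel to XP meets line PF ⇒ S = (-4/5, 1)
S = P + t·(F−P) with t = 1/5, so PS:SF = t:(1−t) = 1/5:4/5

PS:SF = 1/4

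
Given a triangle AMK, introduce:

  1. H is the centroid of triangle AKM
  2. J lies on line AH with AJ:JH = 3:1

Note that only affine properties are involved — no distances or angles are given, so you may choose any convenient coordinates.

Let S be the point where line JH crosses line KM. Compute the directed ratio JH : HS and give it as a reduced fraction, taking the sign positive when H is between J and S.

JH:HS = 1/2

Set A = (0, 0), M = (1, 0), K = (0, 1); any affine frame gives the same invariant.
1. H is the centroid of triangle AKM ⇒ H = (1/3, 1/3)
2. J lies on line AH with AJ:JH = 3:1 ⇒ J = (1/4, 1/4)
line JH meets KM at S = (1/2, 1/2)
H = J + t·(S−J) with t = 1/3, so JH:HS = 1/3:2/3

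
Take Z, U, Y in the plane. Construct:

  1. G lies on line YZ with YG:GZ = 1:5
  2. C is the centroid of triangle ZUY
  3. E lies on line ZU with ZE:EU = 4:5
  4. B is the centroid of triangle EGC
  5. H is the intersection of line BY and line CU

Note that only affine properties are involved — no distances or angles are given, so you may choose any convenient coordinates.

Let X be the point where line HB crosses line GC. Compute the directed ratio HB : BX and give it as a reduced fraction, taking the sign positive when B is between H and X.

HB:BX = 2/13

Assign Z = (0, 0), U = (1, 0), Y = (0, 1) — the answer is frame-independent, so this choice is without loss of generality.
1. G lies on line YZ with YG:GZ = 1:5 ⇒ G = (0, 5/6)
2. C is the centroid of triangle ZUY ⇒ C = (1/3, 1/3)
3. E lies on line ZU with ZE:EU = 4:5 ⇒ E = (4/9, 0)
4. B is the centroid of triangle EGC ⇒ B = (7/27, 7/18)
5. H is the intersection of line BY and line CU ⇒ H = (7/26, 19/52)
line HB meets GC at X = (7/36, 13/24)
B = H + t·(X−H) with t = 2/15, so HB:BX = 2/15:13/15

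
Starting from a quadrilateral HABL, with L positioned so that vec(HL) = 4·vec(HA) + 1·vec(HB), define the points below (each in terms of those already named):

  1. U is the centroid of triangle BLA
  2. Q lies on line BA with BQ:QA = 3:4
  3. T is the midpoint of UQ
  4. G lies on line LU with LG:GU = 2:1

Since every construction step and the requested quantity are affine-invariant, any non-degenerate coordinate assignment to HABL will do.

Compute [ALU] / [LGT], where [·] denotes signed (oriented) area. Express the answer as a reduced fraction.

[ALU]:[LGT] = -21

Choose coordinates H = (0, 0), A = (1, 0), B = (0, 1), L = (4, 1).
1. U is the centroid of triangle BLA ⇒ U = (5/3, 2/3)
2. Q lies on line BA with BQ:QA = 3:4 ⇒ Q = (3/7, 4/7)
3. T is the midpoint of UQ ⇒ T = (22/21, 13/21)
4. G lies on line LU with LG:GU = 2:1 ⇒ G = (22/9, 7/9)
2·[ALU] = 4/3, 2·[LGT] = -4/63
[ALU]:[LGT] = 4/3:-4/63 = -21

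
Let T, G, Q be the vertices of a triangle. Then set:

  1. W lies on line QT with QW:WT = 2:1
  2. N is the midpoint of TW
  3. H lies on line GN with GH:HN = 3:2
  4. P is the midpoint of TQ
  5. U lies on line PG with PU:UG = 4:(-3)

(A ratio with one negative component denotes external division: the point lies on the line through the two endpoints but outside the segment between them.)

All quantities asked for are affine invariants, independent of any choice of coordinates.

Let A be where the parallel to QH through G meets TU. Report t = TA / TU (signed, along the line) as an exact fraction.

t = 3/10

Set T = (0, 0), G = (1, 0), Q = (0, 1); any affine frame gives the same invariant.
1. W lies on line QT with QW:WT = 2:1 ⇒ W = (0, 1/3)
2. N is the midpoint of TW ⇒ N = (0, 1/6)
3. H lies on line GN with GH:HN = 3:2 ⇒ H = (2/5, 1/10)
4. P is the midpoint of TQ ⇒ P = (0, 1/2)
5. U lies on line PG with PU:UG = 4:(-3) ⇒ U = (4, -3/2)
through G parallel to QH: direction (2/5, -9/10); meets TU at A = (6/5, -9/20)
A = T + t·(U−T) with t = 3/10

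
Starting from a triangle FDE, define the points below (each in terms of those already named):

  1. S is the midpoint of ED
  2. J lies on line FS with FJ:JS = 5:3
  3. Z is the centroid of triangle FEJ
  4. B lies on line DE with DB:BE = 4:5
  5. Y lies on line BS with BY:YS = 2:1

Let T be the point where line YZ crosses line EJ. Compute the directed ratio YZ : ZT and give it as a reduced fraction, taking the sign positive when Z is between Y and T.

YZ:ZT = -43/15

Choose coordinates F = (0, 0), D = (1, 0), E = (0, 1).
1. S is the midpoint of ED ⇒ S = (1/2, 1/2)
2. J lies on line FS with FJ:JS = 5:3 ⇒ J = (5/16, 5/16)
3. Z is the centroid of triangle FEJ ⇒ Z = (5/48, 7/16)
4. B lies on line DE with DB:BE = 4:5 ⇒ B = (5/9, 4/9)
5. Y lies on line BS with BY:YS = 2:1 ⇒ Y = (14/27, 13/27)
line YZ meets EJ at T = (385/1548, 701/1548)
Z = Y + t·(T−Y) with t = 43/28, so YZ:ZT = 43/28:-15/28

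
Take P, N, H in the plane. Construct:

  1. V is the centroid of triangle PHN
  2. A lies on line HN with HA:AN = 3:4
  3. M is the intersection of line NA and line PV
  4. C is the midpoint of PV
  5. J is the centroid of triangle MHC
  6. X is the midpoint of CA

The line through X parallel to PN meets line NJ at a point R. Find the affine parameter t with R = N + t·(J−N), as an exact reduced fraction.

t = 93/140

Work in coordinates with P = (0, 0), N = (1, 0), H = (0, 1).
1. V is the centroid of triangle PHN ⇒ V = (1/3, 1/3)
2. A lies on line HN with HA:AN = 3:4 ⇒ A = (3/7, 4/7)
3. M is the intersection of line NA and line PV ⇒ M = (1/2, 1/2)
4. C is the midpoint of PV ⇒ C = (1/6, 1/6)
5. J is the centroid of triangle MHC ⇒ J = (2/9, 5/9)
6. X is the midpoint of CA ⇒ X = (25/84, 31/84)
through X parallel to PN: direction (1, 0); meets NJ at R = (29/60, 31/84)
R = N + t·(J−N) with t = 93/140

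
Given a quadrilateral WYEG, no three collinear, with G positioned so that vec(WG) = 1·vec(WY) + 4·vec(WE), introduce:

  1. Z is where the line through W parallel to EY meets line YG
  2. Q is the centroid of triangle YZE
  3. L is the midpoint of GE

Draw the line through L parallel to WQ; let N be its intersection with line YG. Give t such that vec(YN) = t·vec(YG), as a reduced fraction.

Choose coordinates W = (0, 0), Y = (1, 0), E = (0, 1), G = (1, 4).
1. Z is where the line through W parallel to EY meets line YG ⇒ Z = (1, -1)
2. Q is the centroid of triangle YZE ⇒ Q = (2/3, 0)
3. L is the midpoint of GE ⇒ L = (1/2, 5/2)
through L parallel to WQ: direction (2/3, 0); meets YG at N = (1, 5/2)
N = Y + t·(G−Y) with t = 5/8

t = 5/8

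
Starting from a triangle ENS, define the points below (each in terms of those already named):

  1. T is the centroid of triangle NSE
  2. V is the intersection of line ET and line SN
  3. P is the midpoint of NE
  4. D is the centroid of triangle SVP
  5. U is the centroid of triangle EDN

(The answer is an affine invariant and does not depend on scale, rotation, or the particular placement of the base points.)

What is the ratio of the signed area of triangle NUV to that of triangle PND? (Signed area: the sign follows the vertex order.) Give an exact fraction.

[NUV]:[PND] = -7/9

Set E = (0, 0), N = (1, 0), S = (0, 1); any affine frame gives the same invariant.
1. T is the centroid of triangle NSE ⇒ T = (1/3, 1/3)
2. V is the intersection of line ET and line SN ⇒ V = (1/2, 1/2)
3. P is the midpoint of NE ⇒ P = (1/2, 0)
4. D is the centroid of triangle SVP ⇒ D = (1/3, 1/2)
5. U is the centroid of triangle EDN ⇒ U = (4/9, 1/6)
2·[NUV] = -7/36, 2·[PND] = 1/4
[NUV]:[PND] = -7/36:1/4 = -7/9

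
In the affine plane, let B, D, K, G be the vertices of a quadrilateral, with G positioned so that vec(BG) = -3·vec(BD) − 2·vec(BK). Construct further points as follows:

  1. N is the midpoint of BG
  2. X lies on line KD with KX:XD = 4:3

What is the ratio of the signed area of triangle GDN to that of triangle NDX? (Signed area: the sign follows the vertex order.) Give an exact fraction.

[GDN]:[NDX] = 2/3

Work in coordinates with B = (0, 0), D = (1, 0), K = (0, 1), G = (-3, -2).
1. N is the midpoint of BG ⇒ N = (-3/2, -1)
2. X lies on line KD with KX:XD = 4:3 ⇒ X = (4/7, 3/7)
2·[GDN] = 1, 2·[NDX] = 3/2
[GDN]:[NDX] = 1:3/2 = 2/3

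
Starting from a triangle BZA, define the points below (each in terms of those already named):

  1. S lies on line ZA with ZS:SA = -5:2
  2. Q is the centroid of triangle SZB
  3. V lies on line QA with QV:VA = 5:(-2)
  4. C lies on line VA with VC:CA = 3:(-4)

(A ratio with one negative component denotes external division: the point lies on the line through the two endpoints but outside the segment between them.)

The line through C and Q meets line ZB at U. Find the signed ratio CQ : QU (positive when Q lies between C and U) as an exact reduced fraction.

CQ:QU = 44/15

Assign B = (0, 0), Z = (1, 0), A = (0, 1) — the answer is frame-independent, so this choice is without loss of generality.
1. S lies on line ZA with ZS:SA = -5:2 ⇒ S = (-2/3, 5/3)
2. Q is the centroid of triangle SZB ⇒ Q = (1/9, 5/9)
3. V lies on line QA with QV:VA = 5:(-2) ⇒ V = (-2/27, 35/27)
4. C lies on line VA with VC:CA = 3:(-4) ⇒ C = (-8/27, 59/27)
line CQ meets ZB at U = (1/4, 0)
Q = C + t·(U−C) with t = 44/59, so CQ:QU = 44/59:15/59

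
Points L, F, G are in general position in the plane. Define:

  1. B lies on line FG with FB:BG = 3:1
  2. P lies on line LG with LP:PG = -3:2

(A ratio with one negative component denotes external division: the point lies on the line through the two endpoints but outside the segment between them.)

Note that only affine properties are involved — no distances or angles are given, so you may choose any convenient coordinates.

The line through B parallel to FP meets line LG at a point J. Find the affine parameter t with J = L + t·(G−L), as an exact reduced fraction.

t = 3/2

Choose coordinates L = (0, 0), F = (1, 0), G = (0, 1).
1. B lies on line FG with FB:BG = 3:1 ⇒ B = (1/4, 3/4)
2. P lies on line LG with LP:PG = -3:2 ⇒ P = (0, 3)
through B parallel to FP: direction (-1, 3); meets LG at J = (0, 3/2)
J = L + t·(G−L) with t = 3/2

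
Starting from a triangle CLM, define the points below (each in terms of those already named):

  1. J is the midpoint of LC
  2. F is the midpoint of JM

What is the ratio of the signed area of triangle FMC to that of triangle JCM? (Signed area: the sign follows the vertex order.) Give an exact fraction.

Choose coordinates C = (0, 0), L = (1, 0), M = (0, 1).
1. J is the midpoint of LC ⇒ J = (1/2, 0)
2. F is the midpoint of JM ⇒ F = (1/4, 1/2)
2·[FMC] = 1/4, 2·[JCM] = -1/2
[FMC]:[JCM] = 1/4:-1/2 = -1/2

[FMC]:[JCM] = -1/2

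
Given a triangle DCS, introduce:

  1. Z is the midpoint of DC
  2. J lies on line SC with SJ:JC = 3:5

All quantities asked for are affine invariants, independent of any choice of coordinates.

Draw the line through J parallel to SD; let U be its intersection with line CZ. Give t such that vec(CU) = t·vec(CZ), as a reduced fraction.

Work in coordinates with D = (0, 0), C = (1, 0), S = (0, 1).
1. Z is the midpoint of DC ⇒ Z = (1/2, 0)
2. J lies on line SC with SJ:JC = 3:5 ⇒ J = (3/8, 5/8)
through J parallel to SD: direction (0, -1); meets CZ at U = (3/8, 0)
U = C + t·(Z−C) with t = 5/4

t = 5/4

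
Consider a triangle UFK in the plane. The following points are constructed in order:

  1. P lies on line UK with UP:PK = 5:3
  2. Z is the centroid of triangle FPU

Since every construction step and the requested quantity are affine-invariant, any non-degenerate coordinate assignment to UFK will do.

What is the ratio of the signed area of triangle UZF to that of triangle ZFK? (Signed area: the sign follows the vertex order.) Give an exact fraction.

Assign U = (0, 0), F = (1, 0), K = (0, 1) — the answer is frame-independent, so this choice is without loss of generality.
1. P lies on line UK with UP:PK = 5:3 ⇒ P = (0, 5/8)
2. Z is the centroid of triangle FPU ⇒ Z = (1/3, 5/24)
2·[UZF] = -5/24, 2·[ZFK] = 11/24
[UZF]:[ZFK] = -5/24:11/24 = -5/11

[UZF]:[ZFK] = -5/11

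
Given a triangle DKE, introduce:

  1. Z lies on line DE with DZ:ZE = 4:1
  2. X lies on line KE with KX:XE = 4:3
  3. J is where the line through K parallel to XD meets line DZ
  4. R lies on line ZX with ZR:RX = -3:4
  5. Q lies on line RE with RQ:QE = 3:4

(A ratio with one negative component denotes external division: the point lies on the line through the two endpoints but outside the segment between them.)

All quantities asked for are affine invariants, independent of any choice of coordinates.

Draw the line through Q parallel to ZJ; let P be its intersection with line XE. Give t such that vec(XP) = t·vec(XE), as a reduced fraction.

t = 19/7

Choose coordinates D = (0, 0), K = (1, 0), E = (0, 1).
1. Z lies on line DE with DZ:ZE = 4:1 ⇒ Z = (0, 4/5)
2. X lies on line KE with KX:XE = 4:3 ⇒ X = (3/7, 4/7)
3. J is where the line through K parallel to XD meets line DZ ⇒ J = (0, -4/3)
4. R lies on line ZX with ZR:RX = -3:4 ⇒ R = (-9/7, 52/35)
5. Q lies on line RE with RQ:QE = 3:4 ⇒ Q = (-36/49, 313/245)
through Q parallel to ZJ: direction (0, -32/15); meets XE at P = (-36/49, 85/49)
P = X + t·(E−X) with t = 19/7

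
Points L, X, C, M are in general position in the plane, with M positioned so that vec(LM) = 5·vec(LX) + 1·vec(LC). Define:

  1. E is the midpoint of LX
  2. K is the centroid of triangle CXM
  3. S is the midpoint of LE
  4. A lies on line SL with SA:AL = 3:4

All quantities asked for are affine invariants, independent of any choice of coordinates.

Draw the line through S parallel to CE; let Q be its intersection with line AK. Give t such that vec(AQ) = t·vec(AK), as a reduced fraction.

t = 9/184

Work in coordinates with L = (0, 0), X = (1, 0), C = (0, 1), M = (5, 1).
1. E is the midpoint of LX ⇒ E = (1/2, 0)
2. K is the centroid of triangle CXM ⇒ K = (2, 2/3)
3. S is the midpoint of LE ⇒ S = (1/4, 0)
4. A lies on line SL with SA:AL = 3:4 ⇒ A = (1/7, 0)
through S parallel to CE: direction (1/2, -1); meets AK at Q = (43/184, 3/92)
Q = A + t·(K−A) with t = 9/184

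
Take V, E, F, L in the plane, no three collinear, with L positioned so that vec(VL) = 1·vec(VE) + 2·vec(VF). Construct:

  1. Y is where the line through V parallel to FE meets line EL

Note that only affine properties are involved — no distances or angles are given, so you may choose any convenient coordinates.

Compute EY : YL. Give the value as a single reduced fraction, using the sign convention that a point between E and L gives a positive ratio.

Choose coordinates V = (0, 0), E = (1, 0), F = (0, 1), L = (1, 2).
1. Y is where the line through V parallel to FE meets line EL ⇒ Y = (1, -1)
Y = E + t·(L−E) with t = -1/2, so EY:YL = t:(1−t) = -1/2:3/2

EY:YL = -1/3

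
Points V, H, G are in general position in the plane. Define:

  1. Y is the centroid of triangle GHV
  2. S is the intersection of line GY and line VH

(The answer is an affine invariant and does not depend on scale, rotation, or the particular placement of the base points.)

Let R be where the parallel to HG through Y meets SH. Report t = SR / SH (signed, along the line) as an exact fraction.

Work in coordinates with V = (0, 0), H = (1, 0), G = (0, 1).
1. Y is the centroid of triangle GHV ⇒ Y = (1/3, 1/3)
2. S is the intersection of line GY and line VH ⇒ S = (1/2, 0)
through Y parallel to HG: direction (-1, 1); meets SH at R = (2/3, 0)
R = S + t·(H−S) with t = 1/3

t = 1/3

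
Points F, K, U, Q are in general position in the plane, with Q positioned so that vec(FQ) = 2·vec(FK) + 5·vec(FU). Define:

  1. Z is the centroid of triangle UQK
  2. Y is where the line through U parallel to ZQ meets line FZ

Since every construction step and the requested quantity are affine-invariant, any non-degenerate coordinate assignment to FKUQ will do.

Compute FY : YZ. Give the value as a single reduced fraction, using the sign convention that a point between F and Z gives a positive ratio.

FY:YZ = -1/2

Assign F = (0, 0), K = (1, 0), U = (0, 1), Q = (2, 5) — the answer is frame-independent, so this choice is without loss of generality.
1. Z is the centroid of triangle UQK ⇒ Z = (1, 2)
2. Y is where the line through U parallel to ZQ meets line FZ ⇒ Y = (-1, -2)
Y = F + t·(Z−F) with t = -1, so FY:YZ = t:(1−t) = -1:2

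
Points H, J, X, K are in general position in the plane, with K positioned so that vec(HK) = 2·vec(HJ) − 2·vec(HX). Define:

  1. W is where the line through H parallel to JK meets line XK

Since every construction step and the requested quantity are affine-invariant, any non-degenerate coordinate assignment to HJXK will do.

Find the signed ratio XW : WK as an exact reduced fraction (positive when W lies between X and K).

XW:WK = -1/2

Choose coordinates H = (0, 0), J = (1, 0), X = (0, 1), K = (2, -2).
1. W is where the line through H parallel to JK meets line XK ⇒ W = (-2, 4)
W = X + t·(K−X) with t = -1, so XW:WK = t:(1−t) = -1:2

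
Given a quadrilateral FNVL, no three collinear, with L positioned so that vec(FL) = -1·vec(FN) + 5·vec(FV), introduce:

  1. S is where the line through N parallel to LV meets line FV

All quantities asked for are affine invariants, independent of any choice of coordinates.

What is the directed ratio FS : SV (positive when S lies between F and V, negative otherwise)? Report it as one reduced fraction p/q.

Work in coordinates with F = (0, 0), N = (1, 0), V = (0, 1), L = (-1, 5).
1. S is where the line through N parallel to LV meets line FV ⇒ S = (0, 4)
S = F + t·(V−F) with t = 4, so FS:SV = t:(1−t) = 4:-3

FS:SV = -4/3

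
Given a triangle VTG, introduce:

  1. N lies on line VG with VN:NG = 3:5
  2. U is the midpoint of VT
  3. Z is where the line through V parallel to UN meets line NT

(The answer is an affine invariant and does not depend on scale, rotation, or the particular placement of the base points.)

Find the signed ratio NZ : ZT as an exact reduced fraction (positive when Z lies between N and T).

Set V = (0, 0), T = (1, 0), G = (0, 1); any affine frame gives the same invariant.
1. N lies on line VG with VN:NG = 3:5 ⇒ N = (0, 3/8)
2. U is the midpoint of VT ⇒ U = (1/2, 0)
3. Z is where the line through V parallel to UN meets line NT ⇒ Z = (-1, 3/4)
Z = N + t·(T−N) with t = -1, so NZ:ZT = t:(1−t) = -1:2

NZ:ZT = -1/2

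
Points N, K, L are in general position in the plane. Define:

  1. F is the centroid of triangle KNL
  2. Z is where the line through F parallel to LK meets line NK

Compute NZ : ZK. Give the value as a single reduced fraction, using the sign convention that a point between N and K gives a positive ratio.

NZ:ZK = 2

Set N = (0, 0), K = (1, 0), L = (0, 1); any affine frame gives the same invariant.
1. F is the centroid of triangle KNL ⇒ F = (1/3, 1/3)
2. Z is where the line through F parallel to LK meets line NK ⇒ Z = (2/3, 0)
Z = N + t·(K−N) with t = 2/3, so NZ:ZK = t:(1−t) = 2/3:1/3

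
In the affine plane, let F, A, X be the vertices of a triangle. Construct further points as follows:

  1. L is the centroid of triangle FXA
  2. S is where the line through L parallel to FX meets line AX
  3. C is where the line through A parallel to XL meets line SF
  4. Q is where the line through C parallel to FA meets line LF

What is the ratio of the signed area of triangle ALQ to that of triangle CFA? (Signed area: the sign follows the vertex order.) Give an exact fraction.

[ALQ]:[CFA] = -2/3

Work in coordinates with F = (0, 0), A = (1, 0), X = (0, 1).
1. L is the centroid of triangle FXA ⇒ L = (1/3, 1/3)
2. S is where the line through L parallel to FX meets line AX ⇒ S = (1/3, 2/3)
3. C is where the line through A parallel to XL meets line SF ⇒ C = (1/2, 1)
4. Q is where the line through C parallel to FA meets line LF ⇒ Q = (1, 1)
2·[ALQ] = -2/3, 2·[CFA] = 1
[ALQ]:[CFA] = -2/3:1 = -2/3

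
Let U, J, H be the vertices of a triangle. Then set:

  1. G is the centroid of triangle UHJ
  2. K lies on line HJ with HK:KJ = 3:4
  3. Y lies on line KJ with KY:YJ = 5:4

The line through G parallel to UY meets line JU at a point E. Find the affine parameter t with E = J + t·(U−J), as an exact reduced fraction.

Set U = (0, 0), J = (1, 0), H = (0, 1); any affine frame gives the same invariant.
1. G is the centroid of triangle UHJ ⇒ G = (1/3, 1/3)
2. K lies on line HJ with HK:KJ = 3:4 ⇒ K = (3/7, 4/7)
3. Y lies on line KJ with KY:YJ = 5:4 ⇒ Y = (47/63, 16/63)
through G parallel to UY: direction (47/63, 16/63); meets JU at E = (-31/48, 0)
E = J + t·(U−J) with t = 79/48

t = 79/48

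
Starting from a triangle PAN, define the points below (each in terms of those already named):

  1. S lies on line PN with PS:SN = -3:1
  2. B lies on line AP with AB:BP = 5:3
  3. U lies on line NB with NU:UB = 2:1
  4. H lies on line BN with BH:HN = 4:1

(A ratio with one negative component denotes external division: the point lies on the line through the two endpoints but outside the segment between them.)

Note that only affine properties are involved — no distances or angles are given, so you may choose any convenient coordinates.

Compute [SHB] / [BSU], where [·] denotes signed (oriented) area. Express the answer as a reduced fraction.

Assign P = (0, 0), A = (1, 0), N = (0, 1) — the answer is frame-independent, so this choice is without loss of generality.
1. S lies on line PN with PS:SN = -3:1 ⇒ S = (0, 3/2)
2. B lies on line AP with AB:BP = 5:3 ⇒ B = (3/8, 0)
3. U lies on line NB with NU:UB = 2:1 ⇒ U = (1/4, 1/3)
4. H lies on line BN with BH:HN = 4:1 ⇒ H = (3/40, 4/5)
2·[SHB] = 3/20, 2·[BSU] = 1/16
[SHB]:[BSU] = 3/20:1/16 = 12/5

[SHB]:[BSU] = 12/5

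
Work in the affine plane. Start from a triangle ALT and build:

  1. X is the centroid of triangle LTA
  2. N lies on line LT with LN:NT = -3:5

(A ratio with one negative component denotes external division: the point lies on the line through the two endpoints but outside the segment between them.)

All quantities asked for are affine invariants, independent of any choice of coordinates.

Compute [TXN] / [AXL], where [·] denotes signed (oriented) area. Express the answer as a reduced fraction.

Choose coordinates A = (0, 0), L = (1, 0), T = (0, 1).
1. X is the centroid of triangle LTA ⇒ X = (1/3, 1/3)
2. N lies on line LT with LN:NT = -3:5 ⇒ N = (5/2, -3/2)
2·[TXN] = 5/6, 2·[AXL] = -1/3
[TXN]:[AXL] = 5/6:-1/3 = -5/2

[TXN]:[AXL] = -5/2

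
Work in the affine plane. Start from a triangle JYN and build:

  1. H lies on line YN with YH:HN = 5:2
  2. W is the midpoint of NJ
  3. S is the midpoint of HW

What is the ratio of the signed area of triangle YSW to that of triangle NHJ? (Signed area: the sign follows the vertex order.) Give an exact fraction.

Work in coordinates with J = (0, 0), Y = (1, 0), N = (0, 1).
1. H lies on line YN with YH:HN = 5:2 ⇒ H = (2/7, 5/7)
2. W is the midpoint of NJ ⇒ W = (0, 1/2)
3. S is the midpoint of HW ⇒ S = (1/7, 17/28)
2·[YSW] = 5/28, 2·[NHJ] = -2/7
[YSW]:[NHJ] = 5/28:-2/7 = -5/8

[YSW]:[NHJ] = -5/8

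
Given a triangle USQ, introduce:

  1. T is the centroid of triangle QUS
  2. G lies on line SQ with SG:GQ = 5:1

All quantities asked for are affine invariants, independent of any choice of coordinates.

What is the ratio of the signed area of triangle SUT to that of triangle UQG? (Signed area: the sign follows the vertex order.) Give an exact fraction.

Set U = (0, 0), S = (1, 0), Q = (0, 1); any affine frame gives the same invariant.
1. T is the centroid of triangle QUS ⇒ T = (1/3, 1/3)
2. G lies on line SQ with SG:GQ = 5:1 ⇒ G = (1/6, 5/6)
2·[SUT] = -1/3, 2·[UQG] = -1/6
[SUT]:[UQG] = -1/3:-1/6 = 2

[SUT]:[UQG] = 2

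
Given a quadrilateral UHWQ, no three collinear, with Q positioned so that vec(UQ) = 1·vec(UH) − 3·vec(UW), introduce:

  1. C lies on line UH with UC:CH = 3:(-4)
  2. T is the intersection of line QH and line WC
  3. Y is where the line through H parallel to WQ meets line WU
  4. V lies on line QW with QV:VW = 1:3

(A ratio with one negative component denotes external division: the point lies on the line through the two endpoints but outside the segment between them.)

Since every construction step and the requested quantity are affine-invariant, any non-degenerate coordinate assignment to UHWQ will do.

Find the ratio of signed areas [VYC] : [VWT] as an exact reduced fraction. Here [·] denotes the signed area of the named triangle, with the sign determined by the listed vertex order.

[VYC]:[VWT] = -84/13

Assign U = (0, 0), H = (1, 0), W = (0, 1), Q = (1, -3) — the answer is frame-independent, so this choice is without loss of generality.
1. C lies on line UH with UC:CH = 3:(-4) ⇒ C = (-3, 0)
2. T is the intersection of line QH and line WC ⇒ T = (1, 4/3)
3. Y is where the line through H parallel to WQ meets line WU ⇒ Y = (0, 4)
4. V lies on line QW with QV:VW = 1:3 ⇒ V = (3/4, -2)
2·[VYC] = 21, 2·[VWT] = -13/4
[VYC]:[VWT] = 21:-13/4 = -84/13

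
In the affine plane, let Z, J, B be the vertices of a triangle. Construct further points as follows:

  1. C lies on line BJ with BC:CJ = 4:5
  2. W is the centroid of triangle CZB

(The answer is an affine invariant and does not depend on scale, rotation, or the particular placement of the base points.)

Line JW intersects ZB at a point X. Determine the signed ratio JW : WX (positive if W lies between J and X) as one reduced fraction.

JW:WX = 23/4

Set Z = (0, 0), J = (1, 0), B = (0, 1); any affine frame gives the same invariant.
1. C lies on line BJ with BC:CJ = 4:5 ⇒ C = (4/9, 5/9)
2. W is the centroid of triangle CZB ⇒ W = (4/27, 14/27)
line JW meets ZB at X = (0, 14/23)
W = J + t·(X−J) with t = 23/27, so JW:WX = 23/27:4/27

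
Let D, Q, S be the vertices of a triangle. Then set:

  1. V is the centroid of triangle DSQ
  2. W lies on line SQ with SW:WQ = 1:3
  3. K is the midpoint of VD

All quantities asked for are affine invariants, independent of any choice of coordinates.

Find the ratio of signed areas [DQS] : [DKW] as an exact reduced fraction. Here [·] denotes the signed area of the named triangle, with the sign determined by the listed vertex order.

Set D = (0, 0), Q = (1, 0), S = (0, 1); any affine frame gives the same invariant.
1. V is the centroid of triangle DSQ ⇒ V = (1/3, 1/3)
2. W lies on line SQ with SW:WQ = 1:3 ⇒ W = (1/4, 3/4)
3. K is the midpoint of VD ⇒ K = (1/6, 1/6)
2·[DQS] = 1, 2·[DKW] = 1/12
[DQS]:[DKW] = 1:1/12 = 12

[DQS]:[DKW] = 12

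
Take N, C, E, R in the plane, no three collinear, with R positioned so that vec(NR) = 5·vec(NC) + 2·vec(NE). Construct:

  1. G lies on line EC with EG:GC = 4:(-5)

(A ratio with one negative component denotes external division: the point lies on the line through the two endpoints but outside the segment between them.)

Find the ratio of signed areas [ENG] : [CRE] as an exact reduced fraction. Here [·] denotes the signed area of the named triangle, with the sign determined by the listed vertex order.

[ENG]:[CRE] = -2/3

Assign N = (0, 0), C = (1, 0), E = (0, 1), R = (5, 2) — the answer is frame-independent, so this choice is without loss of generality.
1. G lies on line EC with EG:GC = 4:(-5) ⇒ G = (-4, 5)
2·[ENG] = -4, 2·[CRE] = 6
[ENG]:[CRE] = -4:6 = -2/3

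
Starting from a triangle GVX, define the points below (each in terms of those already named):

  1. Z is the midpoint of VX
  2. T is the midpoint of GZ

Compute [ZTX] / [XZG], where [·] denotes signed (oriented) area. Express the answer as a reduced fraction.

[ZTX]:[XZG] = 1/2

Work in coordinates with G = (0, 0), V = (1, 0), X = (0, 1).
1. Z is the midpoint of VX ⇒ Z = (1/2, 1/2)
2. T is the midpoint of GZ ⇒ T = (1/4, 1/4)
2·[ZTX] = -1/4, 2·[XZG] = -1/2
[ZTX]:[XZG] = -1/4:-1/2 = 1/2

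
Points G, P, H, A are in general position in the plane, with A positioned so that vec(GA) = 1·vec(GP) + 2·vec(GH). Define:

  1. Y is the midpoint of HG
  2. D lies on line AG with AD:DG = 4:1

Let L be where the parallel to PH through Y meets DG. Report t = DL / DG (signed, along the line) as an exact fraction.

t = 1/6

Set G = (0, 0), P = (1, 0), H = (0, 1), A = (1, 2); any affine frame gives the same invariant.
1. Y is the midpoint of HG ⇒ Y = (0, 1/2)
2. D lies on line AG with AD:DG = 4:1 ⇒ D = (1/5, 2/5)
through Y parallel to PH: direction (-1, 1); meets DG at L = (1/6, 1/3)
L = D + t·(G−D) with t = 1/6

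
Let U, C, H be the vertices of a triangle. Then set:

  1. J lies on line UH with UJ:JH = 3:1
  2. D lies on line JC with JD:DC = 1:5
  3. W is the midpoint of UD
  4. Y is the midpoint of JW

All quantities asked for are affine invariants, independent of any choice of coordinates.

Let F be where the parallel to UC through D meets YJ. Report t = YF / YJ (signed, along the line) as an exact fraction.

t = 3/7

Work in coordinates with U = (0, 0), C = (1, 0), H = (0, 1).
1. J lies on line UH with UJ:JH = 3:1 ⇒ J = (0, 3/4)
2. D lies on line JC with JD:DC = 1:5 ⇒ D = (1/6, 5/8)
3. W is the midpoint of UD ⇒ W = (1/12, 5/16)
4. Y is the midpoint of JW ⇒ Y = (1/24, 17/32)
through D parallel to UC: direction (1, 0); meets YJ at F = (1/42, 5/8)
F = Y + t·(J−Y) with t = 3/7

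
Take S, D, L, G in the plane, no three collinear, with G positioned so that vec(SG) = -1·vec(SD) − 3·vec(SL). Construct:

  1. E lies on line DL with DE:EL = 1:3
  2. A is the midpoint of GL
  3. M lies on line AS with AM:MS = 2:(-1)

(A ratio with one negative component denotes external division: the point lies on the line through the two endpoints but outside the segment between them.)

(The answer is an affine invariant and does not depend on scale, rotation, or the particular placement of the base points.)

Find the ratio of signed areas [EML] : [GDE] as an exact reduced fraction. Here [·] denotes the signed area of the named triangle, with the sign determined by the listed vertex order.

[EML]:[GDE] = 3/10

Set S = (0, 0), D = (1, 0), L = (0, 1), G = (-1, -3); any affine frame gives the same invariant.
1. E lies on line DL with DE:EL = 1:3 ⇒ E = (3/4, 1/4)
2. A is the midpoint of GL ⇒ A = (-1/2, -1)
3. M lies on line AS with AM:MS = 2:(-1) ⇒ M = (1/2, 1)
2·[EML] = 3/8, 2·[GDE] = 5/4
[EML]:[GDE] = 3/8:5/4 = 3/10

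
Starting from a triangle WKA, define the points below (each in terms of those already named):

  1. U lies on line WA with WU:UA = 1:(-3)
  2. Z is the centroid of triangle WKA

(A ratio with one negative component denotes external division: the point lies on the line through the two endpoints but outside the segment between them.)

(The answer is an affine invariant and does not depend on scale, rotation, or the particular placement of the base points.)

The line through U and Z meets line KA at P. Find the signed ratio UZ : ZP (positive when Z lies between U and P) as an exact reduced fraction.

UZ:ZP = 7/2

Assign W = (0, 0), K = (1, 0), A = (0, 1) — the answer is frame-independent, so this choice is without loss of generality.
1. U lies on line WA with WU:UA = 1:(-3) ⇒ U = (0, -1/2)
2. Z is the centroid of triangle WKA ⇒ Z = (1/3, 1/3)
line UZ meets KA at P = (3/7, 4/7)
Z = U + t·(P−U) with t = 7/9, so UZ:ZP = 7/9:2/9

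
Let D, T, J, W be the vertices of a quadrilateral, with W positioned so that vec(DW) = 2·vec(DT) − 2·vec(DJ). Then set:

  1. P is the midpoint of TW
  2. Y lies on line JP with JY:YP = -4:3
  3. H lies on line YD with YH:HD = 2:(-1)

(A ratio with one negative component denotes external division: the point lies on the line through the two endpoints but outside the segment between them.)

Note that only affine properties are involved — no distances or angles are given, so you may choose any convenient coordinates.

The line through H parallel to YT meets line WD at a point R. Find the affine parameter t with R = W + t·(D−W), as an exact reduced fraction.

Set D = (0, 0), T = (1, 0), J = (0, 1), W = (2, -2); any affine frame gives the same invariant.
1. P is the midpoint of TW ⇒ P = (3/2, -1)
2. Y lies on line JP with JY:YP = -4:3 ⇒ Y = (6, -7)
3. H lies on line YD with YH:HD = 2:(-1) ⇒ H = (-6, 7)
through H parallel to YT: direction (-5, 7); meets WD at R = (-7/2, 7/2)
R = W + t·(D−W) with t = 11/4

t = 11/4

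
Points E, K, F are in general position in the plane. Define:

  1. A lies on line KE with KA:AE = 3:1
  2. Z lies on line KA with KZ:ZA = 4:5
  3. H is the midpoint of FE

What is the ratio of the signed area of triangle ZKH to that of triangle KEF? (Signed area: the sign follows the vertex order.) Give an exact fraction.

Set E = (0, 0), K = (1, 0), F = (0, 1); any affine frame gives the same invariant.
1. A lies on line KE with KA:AE = 3:1 ⇒ A = (1/4, 0)
2. Z lies on line KA with KZ:ZA = 4:5 ⇒ Z = (2/3, 0)
3. H is the midpoint of FE ⇒ H = (0, 1/2)
2·[ZKH] = 1/6, 2·[KEF] = -1
[ZKH]:[KEF] = 1/6:-1 = -1/6

[ZKH]:[KEF] = -1/6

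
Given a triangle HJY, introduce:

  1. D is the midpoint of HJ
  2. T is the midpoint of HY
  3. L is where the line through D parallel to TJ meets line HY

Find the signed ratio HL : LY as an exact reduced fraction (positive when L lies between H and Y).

HL:LY = 1/3

Set H = (0, 0), J = (1, 0), Y = (0, 1); any affine frame gives the same invariant.
1. D is the midpoint of HJ ⇒ D = (1/2, 0)
2. T is the midpoint of HY ⇒ T = (0, 1/2)
3. L is where the line through D parallel to TJ meets line HY ⇒ L = (0, 1/4)
L = H + t·(Y−H) with t = 1/4, so HL:LY = t:(1−t) = 1/4:3/4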